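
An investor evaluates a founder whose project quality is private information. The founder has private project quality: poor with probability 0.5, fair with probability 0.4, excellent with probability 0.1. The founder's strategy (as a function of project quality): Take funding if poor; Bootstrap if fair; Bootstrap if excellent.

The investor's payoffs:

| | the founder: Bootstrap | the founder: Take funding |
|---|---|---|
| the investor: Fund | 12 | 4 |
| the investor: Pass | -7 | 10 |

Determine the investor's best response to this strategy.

E[Fund] = 0.5·(4) + 0.4·(12) + 0.1·(12) = 8
E[Pass] = 0.5·(10) + 0.4·(-7) + 0.1·(-7) = 1.5
Best response: Fund (8 is the largest).

Fund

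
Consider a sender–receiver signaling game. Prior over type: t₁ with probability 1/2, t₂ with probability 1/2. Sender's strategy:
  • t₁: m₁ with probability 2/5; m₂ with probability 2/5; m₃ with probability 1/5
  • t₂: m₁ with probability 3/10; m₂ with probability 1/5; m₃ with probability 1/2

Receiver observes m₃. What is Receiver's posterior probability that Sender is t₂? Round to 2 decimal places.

P(m₃) = (1/2)·(1/5) + (1/2)·(1/2) = 7/20
P(t₂ | m₃) = ((1/2)·(1/2)) / (7/20) = (1/4) / (7/20) = 5/7

0.71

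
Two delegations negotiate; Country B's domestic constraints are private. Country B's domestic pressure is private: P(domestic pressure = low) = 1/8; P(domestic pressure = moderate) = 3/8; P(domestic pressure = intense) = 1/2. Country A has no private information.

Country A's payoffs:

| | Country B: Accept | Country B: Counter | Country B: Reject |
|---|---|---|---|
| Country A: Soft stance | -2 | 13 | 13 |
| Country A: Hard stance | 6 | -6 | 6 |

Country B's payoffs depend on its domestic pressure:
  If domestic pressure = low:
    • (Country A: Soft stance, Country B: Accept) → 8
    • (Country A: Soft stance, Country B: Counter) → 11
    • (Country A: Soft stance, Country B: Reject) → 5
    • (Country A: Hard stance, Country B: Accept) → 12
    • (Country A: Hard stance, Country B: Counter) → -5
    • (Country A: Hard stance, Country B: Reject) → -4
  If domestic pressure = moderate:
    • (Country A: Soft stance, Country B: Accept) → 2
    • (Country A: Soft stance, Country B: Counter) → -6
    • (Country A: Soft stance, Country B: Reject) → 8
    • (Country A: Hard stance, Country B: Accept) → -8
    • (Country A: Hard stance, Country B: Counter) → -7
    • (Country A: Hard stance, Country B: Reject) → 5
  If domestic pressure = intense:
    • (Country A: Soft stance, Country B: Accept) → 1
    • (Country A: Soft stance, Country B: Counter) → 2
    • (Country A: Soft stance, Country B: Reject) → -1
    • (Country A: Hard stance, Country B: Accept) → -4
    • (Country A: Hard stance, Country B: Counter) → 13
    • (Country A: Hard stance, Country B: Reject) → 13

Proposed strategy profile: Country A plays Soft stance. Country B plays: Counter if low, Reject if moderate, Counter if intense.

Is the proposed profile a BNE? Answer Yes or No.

Yes

Country A plays Soft stance: E[Soft stance] = 1/8·(13) + 3/8·(13) + 1/2·(13) = 13; E[Hard stance] = -3/2. Best-responding. ✓
Country B (domestic pressure low), facing Soft stance: Accept gives 8, Counter gives 11, Reject gives 5. Proposed Counter is best. ✓
Country B (domestic pressure moderate), facing Soft stance: Accept gives 2, Counter gives -6, Reject gives 8. Proposed Reject is best. ✓
Country B (domestic pressure intense), facing Soft stance: Accept gives 1, Counter gives 2, Reject gives -1. Proposed Counter is best. ✓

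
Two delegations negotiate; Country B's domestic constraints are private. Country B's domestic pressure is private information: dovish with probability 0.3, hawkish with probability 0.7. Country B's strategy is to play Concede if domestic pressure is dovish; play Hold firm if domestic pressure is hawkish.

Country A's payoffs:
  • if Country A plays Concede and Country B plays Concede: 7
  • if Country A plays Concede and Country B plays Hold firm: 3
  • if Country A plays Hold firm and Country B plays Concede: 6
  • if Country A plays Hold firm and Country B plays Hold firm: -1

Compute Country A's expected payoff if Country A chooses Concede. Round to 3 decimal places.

4.200

E[Concede] = 0.3·7 + 0.7·3 = 2.1 + 2.1 = 4.2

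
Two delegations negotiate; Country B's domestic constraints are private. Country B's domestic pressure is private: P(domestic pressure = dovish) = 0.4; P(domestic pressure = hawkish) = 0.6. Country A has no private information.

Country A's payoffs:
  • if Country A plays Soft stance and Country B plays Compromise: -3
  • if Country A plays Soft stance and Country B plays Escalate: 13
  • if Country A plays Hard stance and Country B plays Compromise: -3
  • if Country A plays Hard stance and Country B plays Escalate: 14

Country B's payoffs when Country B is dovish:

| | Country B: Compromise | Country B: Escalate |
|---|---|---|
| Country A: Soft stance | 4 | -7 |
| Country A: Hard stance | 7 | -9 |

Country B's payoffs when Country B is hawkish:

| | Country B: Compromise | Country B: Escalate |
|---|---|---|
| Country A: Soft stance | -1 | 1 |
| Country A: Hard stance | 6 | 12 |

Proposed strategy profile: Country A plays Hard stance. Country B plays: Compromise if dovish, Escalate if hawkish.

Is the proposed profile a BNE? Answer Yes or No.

Country A plays Hard stance: E[Hard stance] = 0.4·(-3) + 0.6·(14) = 7.2; E[Soft stance] = 6.6. Best-responding. ✓
Country B (domestic pressure dovish), facing Hard stance: Compromise gives 7, Escalate gives -9. Proposed Compromise is best. ✓
Country B (domestic pressure hawkish), facing Hard stance: Compromise gives 6, Escalate gives 12. Proposed Escalate is best. ✓

Yes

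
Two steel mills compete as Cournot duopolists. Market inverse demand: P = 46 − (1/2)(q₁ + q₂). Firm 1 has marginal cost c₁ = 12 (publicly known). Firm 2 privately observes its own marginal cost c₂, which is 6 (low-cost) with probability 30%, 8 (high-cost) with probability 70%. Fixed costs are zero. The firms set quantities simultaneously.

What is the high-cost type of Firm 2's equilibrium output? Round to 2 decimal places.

28.20

Type-c best response for Firm 2: q₂(c) = (46 − c) − q₁/2.
Firm 1 maximizes expected profit; its first-order condition is 46 − q₁ − (1/2)E[q₂] − 12 = 0.
Substituting E[q₂] and solving: E[c₂] = 7.4, so q₁ = (46 − 2·12 + 7.4)/(3/2) = 19.6.
q₂(high-cost) = (46 − 8 − (1/2)·19.6) = 28.2.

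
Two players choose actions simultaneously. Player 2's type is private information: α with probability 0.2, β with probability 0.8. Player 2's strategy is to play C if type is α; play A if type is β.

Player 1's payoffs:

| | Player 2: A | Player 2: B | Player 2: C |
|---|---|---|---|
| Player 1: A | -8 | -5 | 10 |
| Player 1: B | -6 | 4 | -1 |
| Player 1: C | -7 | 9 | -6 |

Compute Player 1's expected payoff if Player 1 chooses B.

Take the expectation over Player 2's type, weighting each type's action by its prior probability.
E[B] = 0.2·(-1) + 0.8·(-6) = (-0.2) + (-4.8) = -5

-5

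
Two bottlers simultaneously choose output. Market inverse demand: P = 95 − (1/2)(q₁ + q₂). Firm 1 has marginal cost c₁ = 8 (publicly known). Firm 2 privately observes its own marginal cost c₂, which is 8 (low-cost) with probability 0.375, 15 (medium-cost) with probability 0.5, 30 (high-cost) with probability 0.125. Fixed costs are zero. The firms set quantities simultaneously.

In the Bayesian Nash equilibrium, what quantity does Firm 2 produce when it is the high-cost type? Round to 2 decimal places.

33.92

Firm 2 with cost c maximizes (95 − (1/2)(q₁+q₂) − c)·q₂, giving q₂(c) = (95 − c − (1/2)q₁).
E[c₂] = 0.375·8 + 0.5·15 + 0.125·30 = 14.25
Firm 1's FOC against E[q₂] yields q₁ = (95 − 2·8 + E[c₂])/(3/2) = (95 − 16 + 14.25)/(3/2) = 62.1667.
q₂(high-cost) = (95 − 30 − (1/2)·62.1667) = 33.9167.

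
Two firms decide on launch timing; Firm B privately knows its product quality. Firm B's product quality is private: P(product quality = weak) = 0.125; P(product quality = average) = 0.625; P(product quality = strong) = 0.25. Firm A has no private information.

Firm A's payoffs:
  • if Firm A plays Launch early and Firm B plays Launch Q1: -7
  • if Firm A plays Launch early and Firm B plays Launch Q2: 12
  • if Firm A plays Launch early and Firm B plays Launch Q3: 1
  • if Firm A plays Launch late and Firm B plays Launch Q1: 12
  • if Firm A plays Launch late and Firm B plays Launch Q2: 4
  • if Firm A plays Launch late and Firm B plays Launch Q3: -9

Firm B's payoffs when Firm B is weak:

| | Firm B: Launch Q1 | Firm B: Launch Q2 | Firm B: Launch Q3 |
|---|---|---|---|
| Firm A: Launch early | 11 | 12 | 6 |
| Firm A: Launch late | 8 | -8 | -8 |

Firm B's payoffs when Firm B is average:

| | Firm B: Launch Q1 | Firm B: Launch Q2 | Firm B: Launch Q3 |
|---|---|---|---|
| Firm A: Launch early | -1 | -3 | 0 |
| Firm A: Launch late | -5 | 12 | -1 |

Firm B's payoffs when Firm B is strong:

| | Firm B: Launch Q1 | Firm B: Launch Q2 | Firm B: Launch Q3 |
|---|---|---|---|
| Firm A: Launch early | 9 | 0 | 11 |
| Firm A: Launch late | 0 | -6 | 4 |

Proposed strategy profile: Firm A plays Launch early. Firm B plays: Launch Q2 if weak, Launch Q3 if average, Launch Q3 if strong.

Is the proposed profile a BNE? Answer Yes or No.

A profile is a BNE iff every type of every player is best-responding given beliefs about the other side.
Firm A plays Launch early: E[Launch early] = 0.125·(12) + 0.625·(1) + 0.25·(1) = 2.375; E[Launch late] = -7.375. Best-responding. ✓
Firm B (product quality weak), facing Launch early: Launch Q1 gives 11, Launch Q2 gives 12, Launch Q3 gives 6. Proposed Launch Q2 is best. ✓
Firm B (product quality average), facing Launch early: Launch Q1 gives -1, Launch Q2 gives -3, Launch Q3 gives 0. Proposed Launch Q3 is best. ✓
Firm B (product quality strong), facing Launch early: Launch Q1 gives 9, Launch Q2 gives 0, Launch Q3 gives 11. Proposed Launch Q3 is best. ✓

Yes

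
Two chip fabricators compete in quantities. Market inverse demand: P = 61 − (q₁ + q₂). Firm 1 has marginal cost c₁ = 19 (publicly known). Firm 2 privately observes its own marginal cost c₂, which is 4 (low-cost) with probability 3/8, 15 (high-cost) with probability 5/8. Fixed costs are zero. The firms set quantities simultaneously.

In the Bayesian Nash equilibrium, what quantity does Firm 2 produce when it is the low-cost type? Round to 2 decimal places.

22.85

Type-c best response for Firm 2: q₂(c) = (61 − c)/2 − q₁/2.
Firm 1 maximizes expected profit; its first-order condition is 61 − 2q₁ − E[q₂] − 19 = 0.
Substituting E[q₂] and solving: E[c₂] = 10.875, so q₁ = (61 − 2·19 + 10.875)/3 = 11.2917.
q₂(low-cost) = (61 − 4 − 11.2917)/2 = 22.8542.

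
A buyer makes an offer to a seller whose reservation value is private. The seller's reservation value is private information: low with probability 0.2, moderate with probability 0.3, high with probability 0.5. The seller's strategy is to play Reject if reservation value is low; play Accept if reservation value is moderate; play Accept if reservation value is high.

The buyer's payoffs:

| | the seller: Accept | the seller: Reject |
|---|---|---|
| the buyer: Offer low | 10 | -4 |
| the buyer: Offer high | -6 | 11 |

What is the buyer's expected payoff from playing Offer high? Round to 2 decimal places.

E[Offer high] = 0.2·11 + 0.3·(-6) + 0.5·(-6) = 2.2 + (-1.8) + (-3) = -2.6

-2.60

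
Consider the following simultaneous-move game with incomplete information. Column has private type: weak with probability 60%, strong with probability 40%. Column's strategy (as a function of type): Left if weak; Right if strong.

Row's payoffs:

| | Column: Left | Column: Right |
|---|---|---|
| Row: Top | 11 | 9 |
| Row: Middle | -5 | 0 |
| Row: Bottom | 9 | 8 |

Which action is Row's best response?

E[Top] = 0.6·(11) + 0.4·(9) = 10.2
E[Middle] = 0.6·(-5) + 0.4·(0) = -3
E[Bottom] = 0.6·(9) + 0.4·(8) = 8.6
Best response: Top (10.2 is the largest).

Top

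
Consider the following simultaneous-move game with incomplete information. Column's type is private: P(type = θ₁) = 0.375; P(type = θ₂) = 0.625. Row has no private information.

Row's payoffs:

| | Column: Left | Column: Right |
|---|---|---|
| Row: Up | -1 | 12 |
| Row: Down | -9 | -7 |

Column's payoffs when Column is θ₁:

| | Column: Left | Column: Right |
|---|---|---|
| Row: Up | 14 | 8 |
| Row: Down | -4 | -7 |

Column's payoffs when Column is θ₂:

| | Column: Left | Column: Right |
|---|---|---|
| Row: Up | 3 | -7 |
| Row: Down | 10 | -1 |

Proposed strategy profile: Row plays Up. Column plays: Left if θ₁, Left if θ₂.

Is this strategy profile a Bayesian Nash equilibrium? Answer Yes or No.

Yes

Row plays Up: E[Up] = 0.375·(-1) + 0.625·(-1) = -1; E[Down] = -9. Best-responding. ✓
Column (type θ₁), facing Up: Left gives 14, Right gives 8. Proposed Left is best. ✓
Column (type θ₂), facing Up: Left gives 3, Right gives -7. Proposed Left is best. ✓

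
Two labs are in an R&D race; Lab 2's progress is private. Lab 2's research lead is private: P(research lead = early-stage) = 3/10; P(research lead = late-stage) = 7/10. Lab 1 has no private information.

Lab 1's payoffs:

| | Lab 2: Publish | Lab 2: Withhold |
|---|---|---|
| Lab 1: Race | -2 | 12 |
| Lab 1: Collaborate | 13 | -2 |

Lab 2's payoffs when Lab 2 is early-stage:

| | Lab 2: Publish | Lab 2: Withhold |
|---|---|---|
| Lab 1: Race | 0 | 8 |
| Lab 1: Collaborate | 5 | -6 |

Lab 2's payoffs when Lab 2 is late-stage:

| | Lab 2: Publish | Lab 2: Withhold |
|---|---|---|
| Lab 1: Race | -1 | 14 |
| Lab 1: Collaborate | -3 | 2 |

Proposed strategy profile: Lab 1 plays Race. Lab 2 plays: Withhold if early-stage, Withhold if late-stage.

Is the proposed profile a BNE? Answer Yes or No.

Lab 1 plays Race: E[Race] = 3/10·(12) + 7/10·(12) = 12; E[Collaborate] = -2. Best-responding. ✓
Lab 2 (research lead early-stage), facing Race: Publish gives 0, Withhold gives 8. Proposed Withhold is best. ✓
Lab 2 (research lead late-stage), facing Race: Publish gives -1, Withhold gives 14. Proposed Withhold is best. ✓

Yes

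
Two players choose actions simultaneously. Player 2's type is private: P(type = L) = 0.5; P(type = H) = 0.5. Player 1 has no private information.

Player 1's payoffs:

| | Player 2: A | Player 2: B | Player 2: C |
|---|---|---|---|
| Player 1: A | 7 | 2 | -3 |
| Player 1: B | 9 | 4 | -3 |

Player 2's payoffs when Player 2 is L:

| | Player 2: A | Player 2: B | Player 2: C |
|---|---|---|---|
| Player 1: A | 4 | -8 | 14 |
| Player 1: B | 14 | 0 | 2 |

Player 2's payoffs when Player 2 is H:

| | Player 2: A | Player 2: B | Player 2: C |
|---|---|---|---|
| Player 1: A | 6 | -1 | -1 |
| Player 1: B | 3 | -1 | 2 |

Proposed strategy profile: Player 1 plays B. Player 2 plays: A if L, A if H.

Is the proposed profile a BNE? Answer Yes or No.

A profile is a BNE iff every type of every player is best-responding given beliefs about the other side.
Player 1 plays B: E[B] = 0.5·(9) + 0.5·(9) = 9; E[A] = 7. Best-responding. ✓
Player 2 (type L), facing B: A gives 14, B gives 0, C gives 2. Proposed A is best. ✓
Player 2 (type H), facing B: A gives 3, B gives -1, C gives 2. Proposed A is best. ✓

Yes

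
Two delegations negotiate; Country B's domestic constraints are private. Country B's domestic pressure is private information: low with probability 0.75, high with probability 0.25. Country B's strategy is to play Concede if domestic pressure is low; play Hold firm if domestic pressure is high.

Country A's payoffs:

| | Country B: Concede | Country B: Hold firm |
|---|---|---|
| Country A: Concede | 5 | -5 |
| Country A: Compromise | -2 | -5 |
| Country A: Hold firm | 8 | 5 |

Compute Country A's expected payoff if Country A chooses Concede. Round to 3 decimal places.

2.500

Take the expectation over Country B's domestic pressure, weighting each type's action by its prior probability.
E[Concede] = 0.75·5 + 0.25·(-5) = 3.75 + (-1.25) = 2.5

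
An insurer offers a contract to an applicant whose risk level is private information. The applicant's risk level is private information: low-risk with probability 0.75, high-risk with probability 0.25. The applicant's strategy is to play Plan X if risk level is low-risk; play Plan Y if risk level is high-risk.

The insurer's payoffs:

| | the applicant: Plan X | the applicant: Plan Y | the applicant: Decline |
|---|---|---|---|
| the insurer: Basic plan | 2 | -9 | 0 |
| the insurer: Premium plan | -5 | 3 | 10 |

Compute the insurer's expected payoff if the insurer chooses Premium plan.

-3

E[Premium plan] = 0.75·(-5) + 0.25·3 = (-3.75) + 0.75 = -3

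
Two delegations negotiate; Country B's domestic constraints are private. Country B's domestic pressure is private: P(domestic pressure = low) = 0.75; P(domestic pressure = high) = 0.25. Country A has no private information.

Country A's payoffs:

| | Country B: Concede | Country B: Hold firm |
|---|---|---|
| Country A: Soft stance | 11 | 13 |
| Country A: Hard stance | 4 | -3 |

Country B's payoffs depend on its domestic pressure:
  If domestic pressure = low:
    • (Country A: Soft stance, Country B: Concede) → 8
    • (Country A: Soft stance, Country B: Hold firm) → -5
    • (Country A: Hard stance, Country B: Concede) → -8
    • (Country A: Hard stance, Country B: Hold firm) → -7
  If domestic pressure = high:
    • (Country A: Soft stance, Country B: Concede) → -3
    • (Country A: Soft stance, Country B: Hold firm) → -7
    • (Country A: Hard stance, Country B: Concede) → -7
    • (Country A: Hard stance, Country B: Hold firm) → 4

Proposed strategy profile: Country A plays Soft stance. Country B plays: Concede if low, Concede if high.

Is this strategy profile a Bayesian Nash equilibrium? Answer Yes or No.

Yes

Country A plays Soft stance: E[Soft stance] = 0.75·(11) + 0.25·(11) = 11; E[Hard stance] = 4. Best-responding. ✓
Country B (domestic pressure low), facing Soft stance: Concede gives 8, Hold firm gives -5. Proposed Concede is best. ✓
Country B (domestic pressure high), facing Soft stance: Concede gives -3, Hold firm gives -7. Proposed Concede is best. ✓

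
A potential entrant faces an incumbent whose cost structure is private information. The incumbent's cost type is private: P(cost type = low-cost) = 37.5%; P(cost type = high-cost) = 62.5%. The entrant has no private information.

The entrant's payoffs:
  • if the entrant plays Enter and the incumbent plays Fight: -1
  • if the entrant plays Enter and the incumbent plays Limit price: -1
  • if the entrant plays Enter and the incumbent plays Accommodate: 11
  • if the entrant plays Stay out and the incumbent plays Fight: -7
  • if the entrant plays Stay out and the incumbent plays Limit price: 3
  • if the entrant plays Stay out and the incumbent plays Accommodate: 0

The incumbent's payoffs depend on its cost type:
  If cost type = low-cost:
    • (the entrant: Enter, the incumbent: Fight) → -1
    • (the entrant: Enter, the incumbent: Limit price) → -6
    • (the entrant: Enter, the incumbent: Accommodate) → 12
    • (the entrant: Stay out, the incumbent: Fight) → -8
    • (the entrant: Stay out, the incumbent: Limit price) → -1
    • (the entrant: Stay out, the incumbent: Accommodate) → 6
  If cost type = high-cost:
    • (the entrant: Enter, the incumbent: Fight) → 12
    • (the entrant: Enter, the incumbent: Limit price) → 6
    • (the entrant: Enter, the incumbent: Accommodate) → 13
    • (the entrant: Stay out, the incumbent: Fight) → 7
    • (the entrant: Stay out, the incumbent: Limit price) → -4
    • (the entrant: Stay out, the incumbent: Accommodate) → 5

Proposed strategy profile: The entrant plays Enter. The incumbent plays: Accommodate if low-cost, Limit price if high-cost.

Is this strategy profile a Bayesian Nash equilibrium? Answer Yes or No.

The entrant plays Enter: E[Enter] = 0.375·(11) + 0.625·(-1) = 3.5; E[Stay out] = 1.875. Best-responding. ✓
The incumbent (cost type low-cost), facing Enter: Fight gives -1, Limit price gives -6, Accommodate gives 12. Proposed Accommodate is best. ✓
The incumbent (cost type high-cost), facing Enter: Fight gives 12, Limit price gives 6, Accommodate gives 13. Proposed Limit price is not best — profitable deviation exists. ✗

No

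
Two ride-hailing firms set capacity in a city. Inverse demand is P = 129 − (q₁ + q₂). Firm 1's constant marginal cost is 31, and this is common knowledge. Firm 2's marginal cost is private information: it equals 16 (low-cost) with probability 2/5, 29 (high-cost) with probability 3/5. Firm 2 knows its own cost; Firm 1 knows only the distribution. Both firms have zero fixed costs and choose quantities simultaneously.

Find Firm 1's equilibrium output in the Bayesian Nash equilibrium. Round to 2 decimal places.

Type-c best response for Firm 2: q₂(c) = (129 − c)/2 − q₁/2.
Firm 1 maximizes expected profit; its first-order condition is 129 − 2q₁ − E[q₂] − 31 = 0.
Substituting E[q₂] and solving: E[c₂] = 23.8, so q₁ = (129 − 2·31 + 23.8)/3 = 30.2667.

30.27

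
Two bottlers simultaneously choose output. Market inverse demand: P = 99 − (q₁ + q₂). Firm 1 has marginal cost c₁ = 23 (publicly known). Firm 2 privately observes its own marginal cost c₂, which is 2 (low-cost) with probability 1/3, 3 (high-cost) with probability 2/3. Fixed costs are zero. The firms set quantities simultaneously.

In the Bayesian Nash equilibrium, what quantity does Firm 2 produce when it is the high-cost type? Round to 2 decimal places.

38.72

Firm 2 with cost c maximizes (99 − (q₁+q₂) − c)·q₂, giving q₂(c) = (99 − c − q₁)/2.
E[c₂] = 1/3·2 + 2/3·3 = 2.66667
Firm 1's FOC against E[q₂] yields q₁ = (99 − 2·23 + E[c₂])/3 = (99 − 46 + 2.66667)/3 = 18.5556.
q₂(high-cost) = (99 − 3 − 18.5556)/2 = 38.7222.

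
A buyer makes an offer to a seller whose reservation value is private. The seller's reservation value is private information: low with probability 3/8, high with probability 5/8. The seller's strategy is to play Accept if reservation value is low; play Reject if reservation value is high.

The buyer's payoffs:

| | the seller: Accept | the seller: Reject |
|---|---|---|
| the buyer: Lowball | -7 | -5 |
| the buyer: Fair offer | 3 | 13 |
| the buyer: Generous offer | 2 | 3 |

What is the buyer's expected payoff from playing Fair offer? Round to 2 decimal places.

9.25

E[Fair offer] = 3/8·3 + 5/8·13 = 9/8 + 65/8 = 37/4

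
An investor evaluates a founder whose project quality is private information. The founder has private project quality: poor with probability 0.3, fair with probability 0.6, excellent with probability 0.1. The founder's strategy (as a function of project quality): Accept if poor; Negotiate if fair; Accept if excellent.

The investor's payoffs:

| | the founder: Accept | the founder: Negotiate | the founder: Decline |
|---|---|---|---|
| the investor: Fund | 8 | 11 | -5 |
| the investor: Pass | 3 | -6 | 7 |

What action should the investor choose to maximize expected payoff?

E[Fund] = 0.3·(8) + 0.6·(11) + 0.1·(8) = 9.8
E[Pass] = 0.3·(3) + 0.6·(-6) + 0.1·(3) = -2.4
Best response: Fund (9.8 is the largest).

Fund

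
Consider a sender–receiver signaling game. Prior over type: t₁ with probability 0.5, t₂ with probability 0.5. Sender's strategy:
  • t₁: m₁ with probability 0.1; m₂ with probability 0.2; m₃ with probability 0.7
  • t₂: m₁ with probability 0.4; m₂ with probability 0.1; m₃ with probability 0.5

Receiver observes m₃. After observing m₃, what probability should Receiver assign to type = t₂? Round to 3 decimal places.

P(m₃) = 0.5·0.7 + 0.5·0.5 = 0.6
P(t₂ | m₃) = (0.5·0.5) / 0.6 = 0.25 / 0.6 = 0.416667

0.417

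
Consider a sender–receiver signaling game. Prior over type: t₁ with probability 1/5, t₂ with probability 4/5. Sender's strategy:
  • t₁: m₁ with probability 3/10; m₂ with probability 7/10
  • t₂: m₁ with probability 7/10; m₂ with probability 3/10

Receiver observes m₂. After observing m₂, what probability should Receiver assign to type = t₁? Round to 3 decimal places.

Apply Bayes' rule using the sender's strategy as the likelihood.
P(m₂) = (1/5)·(7/10) + (4/5)·(3/10) = 19/50
P(t₁ | m₂) = ((1/5)·(7/10)) / (19/50) = (7/50) / (19/50) = 7/19

0.368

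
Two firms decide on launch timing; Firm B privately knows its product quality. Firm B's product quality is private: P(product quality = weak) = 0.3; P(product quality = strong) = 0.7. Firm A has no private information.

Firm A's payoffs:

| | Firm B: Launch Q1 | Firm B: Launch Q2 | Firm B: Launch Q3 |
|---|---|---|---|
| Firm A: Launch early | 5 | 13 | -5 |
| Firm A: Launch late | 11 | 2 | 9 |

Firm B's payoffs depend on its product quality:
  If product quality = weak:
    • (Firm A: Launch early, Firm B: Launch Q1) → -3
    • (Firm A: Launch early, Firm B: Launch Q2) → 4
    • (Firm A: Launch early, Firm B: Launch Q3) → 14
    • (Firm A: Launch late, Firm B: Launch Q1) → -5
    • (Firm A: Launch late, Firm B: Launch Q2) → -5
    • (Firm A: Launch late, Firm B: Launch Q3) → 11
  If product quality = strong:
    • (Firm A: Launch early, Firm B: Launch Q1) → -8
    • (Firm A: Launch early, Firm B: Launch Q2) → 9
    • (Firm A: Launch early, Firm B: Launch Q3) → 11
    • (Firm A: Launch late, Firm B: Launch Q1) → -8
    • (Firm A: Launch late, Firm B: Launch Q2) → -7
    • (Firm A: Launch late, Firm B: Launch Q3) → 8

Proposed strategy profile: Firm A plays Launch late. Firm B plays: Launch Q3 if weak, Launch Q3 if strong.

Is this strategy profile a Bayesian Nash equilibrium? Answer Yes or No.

Yes

Firm A plays Launch late: E[Launch late] = 0.3·(9) + 0.7·(9) = 9; E[Launch early] = -5. Best-responding. ✓
Firm B (product quality weak), facing Launch late: Launch Q1 gives -5, Launch Q2 gives -5, Launch Q3 gives 11. Proposed Launch Q3 is best. ✓
Firm B (product quality strong), facing Launch late: Launch Q1 gives -8, Launch Q2 gives -7, Launch Q3 gives 8. Proposed Launch Q3 is best. ✓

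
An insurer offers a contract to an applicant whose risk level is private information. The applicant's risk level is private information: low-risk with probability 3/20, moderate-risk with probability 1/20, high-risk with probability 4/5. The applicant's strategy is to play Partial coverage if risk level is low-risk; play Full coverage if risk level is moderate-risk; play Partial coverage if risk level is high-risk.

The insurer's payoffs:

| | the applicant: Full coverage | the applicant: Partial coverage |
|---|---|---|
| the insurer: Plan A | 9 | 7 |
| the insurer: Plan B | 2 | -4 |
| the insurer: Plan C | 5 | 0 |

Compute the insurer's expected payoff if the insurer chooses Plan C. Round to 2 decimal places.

E[Plan C] = 3/20·0 + 1/20·5 + 4/5·0 = 0 + 1/4 + 0 = 1/4

0.25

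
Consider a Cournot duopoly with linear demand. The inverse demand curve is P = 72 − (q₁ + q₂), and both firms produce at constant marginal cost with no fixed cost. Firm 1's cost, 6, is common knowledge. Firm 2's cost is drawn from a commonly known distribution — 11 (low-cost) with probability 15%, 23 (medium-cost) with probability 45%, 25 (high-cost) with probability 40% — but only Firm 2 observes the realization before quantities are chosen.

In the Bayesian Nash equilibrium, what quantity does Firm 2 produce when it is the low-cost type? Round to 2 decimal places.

Type-c best response for Firm 2: q₂(c) = (72 − c)/2 − q₁/2.
Firm 1 maximizes expected profit; its first-order condition is 72 − 2q₁ − E[q₂] − 6 = 0.
Substituting E[q₂] and solving: E[c₂] = 22, so q₁ = (72 − 2·6 + 22)/3 = 27.3333.
q₂(low-cost) = (72 − 11 − 27.3333)/2 = 16.8333.

16.83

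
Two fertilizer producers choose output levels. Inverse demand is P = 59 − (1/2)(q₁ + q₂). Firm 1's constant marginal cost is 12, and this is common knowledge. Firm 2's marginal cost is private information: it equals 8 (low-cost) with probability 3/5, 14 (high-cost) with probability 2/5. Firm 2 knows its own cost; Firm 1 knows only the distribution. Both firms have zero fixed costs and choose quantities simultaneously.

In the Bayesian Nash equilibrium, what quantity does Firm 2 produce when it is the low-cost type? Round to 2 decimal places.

35.87

Firm 2 with cost c maximizes (59 − (1/2)(q₁+q₂) − c)·q₂, giving q₂(c) = (59 − c − (1/2)q₁).
E[c₂] = 3/5·8 + 2/5·14 = 10.4
Firm 1's FOC against E[q₂] yields q₁ = (59 − 2·12 + E[c₂])/(3/2) = (59 − 24 + 10.4)/(3/2) = 30.2667.
q₂(low-cost) = (59 − 8 − (1/2)·30.2667) = 35.8667.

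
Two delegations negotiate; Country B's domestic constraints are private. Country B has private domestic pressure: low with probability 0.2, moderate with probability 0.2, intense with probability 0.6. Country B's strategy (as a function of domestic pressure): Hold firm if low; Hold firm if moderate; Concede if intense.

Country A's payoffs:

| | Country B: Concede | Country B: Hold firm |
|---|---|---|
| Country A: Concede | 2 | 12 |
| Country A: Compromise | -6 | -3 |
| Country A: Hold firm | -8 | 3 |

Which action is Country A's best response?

Concede

E[Concede] = 0.2·(12) + 0.2·(12) + 0.6·(2) = 6
E[Compromise] = 0.2·(-3) + 0.2·(-3) + 0.6·(-6) = -4.8
E[Hold firm] = 0.2·(3) + 0.2·(3) + 0.6·(-8) = -3.6
Best response: Concede (6 is the largest).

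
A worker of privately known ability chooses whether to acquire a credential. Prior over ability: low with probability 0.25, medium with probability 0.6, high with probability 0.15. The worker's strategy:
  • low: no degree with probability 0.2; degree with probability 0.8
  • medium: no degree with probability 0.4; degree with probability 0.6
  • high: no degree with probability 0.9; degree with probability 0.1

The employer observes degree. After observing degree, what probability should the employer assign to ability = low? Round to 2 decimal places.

0.35

P(degree) = 0.25·0.8 + 0.6·0.6 + 0.15·0.1 = 0.575
P(low | degree) = (0.25·0.8) / 0.575 = 0.2 / 0.575 = 0.347826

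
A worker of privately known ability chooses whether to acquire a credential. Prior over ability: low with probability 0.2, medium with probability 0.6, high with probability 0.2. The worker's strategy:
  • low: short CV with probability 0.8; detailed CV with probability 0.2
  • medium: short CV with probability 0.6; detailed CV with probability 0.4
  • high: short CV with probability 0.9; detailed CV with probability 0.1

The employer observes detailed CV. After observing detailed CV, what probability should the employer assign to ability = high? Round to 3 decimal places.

0.067

P(detailed CV) = 0.2·0.2 + 0.6·0.4 + 0.2·0.1 = 0.3
P(high | detailed CV) = (0.2·0.1) / 0.3 = 0.02 / 0.3 = 0.0666667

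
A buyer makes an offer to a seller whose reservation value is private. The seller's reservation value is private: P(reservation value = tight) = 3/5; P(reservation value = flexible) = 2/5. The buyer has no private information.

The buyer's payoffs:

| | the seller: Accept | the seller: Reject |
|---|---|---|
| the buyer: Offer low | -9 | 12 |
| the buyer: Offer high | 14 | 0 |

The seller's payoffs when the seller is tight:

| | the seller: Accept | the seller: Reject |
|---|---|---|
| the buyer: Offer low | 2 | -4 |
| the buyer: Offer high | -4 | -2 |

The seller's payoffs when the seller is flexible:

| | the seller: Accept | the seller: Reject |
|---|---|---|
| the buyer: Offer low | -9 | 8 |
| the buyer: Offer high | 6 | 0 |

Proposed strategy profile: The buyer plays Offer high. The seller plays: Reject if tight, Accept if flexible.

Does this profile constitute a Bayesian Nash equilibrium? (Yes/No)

The buyer plays Offer high: E[Offer high] = 3/5·(0) + 2/5·(14) = 28/5; E[Offer low] = 18/5. Best-responding. ✓
The seller (reservation value tight), facing Offer high: Accept gives -4, Reject gives -2. Proposed Reject is best. ✓
The seller (reservation value flexible), facing Offer high: Accept gives 6, Reject gives 0. Proposed Accept is best. ✓

Yes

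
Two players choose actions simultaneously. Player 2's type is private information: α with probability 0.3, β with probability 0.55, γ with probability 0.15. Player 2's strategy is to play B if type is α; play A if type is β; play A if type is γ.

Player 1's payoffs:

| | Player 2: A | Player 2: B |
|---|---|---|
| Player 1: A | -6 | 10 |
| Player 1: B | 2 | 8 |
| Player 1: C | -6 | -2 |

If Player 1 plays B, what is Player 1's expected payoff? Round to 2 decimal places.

E[B] = 0.3·8 + 0.55·2 + 0.15·2 = 2.4 + 1.1 + 0.3 = 3.8

3.80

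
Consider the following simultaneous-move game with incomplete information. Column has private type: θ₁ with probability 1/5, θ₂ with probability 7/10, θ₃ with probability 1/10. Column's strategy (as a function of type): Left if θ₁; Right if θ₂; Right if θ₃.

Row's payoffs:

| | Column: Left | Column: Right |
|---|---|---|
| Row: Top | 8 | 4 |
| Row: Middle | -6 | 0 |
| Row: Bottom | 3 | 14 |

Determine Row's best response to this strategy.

Bottom

E[Top] = 1/5·(8) + 7/10·(4) + 1/10·(4) = 24/5
E[Middle] = 1/5·(-6) + 7/10·(0) + 1/10·(0) = -6/5
E[Bottom] = 1/5·(3) + 7/10·(14) + 1/10·(14) = 59/5
Best response: Bottom (59/5 is the largest).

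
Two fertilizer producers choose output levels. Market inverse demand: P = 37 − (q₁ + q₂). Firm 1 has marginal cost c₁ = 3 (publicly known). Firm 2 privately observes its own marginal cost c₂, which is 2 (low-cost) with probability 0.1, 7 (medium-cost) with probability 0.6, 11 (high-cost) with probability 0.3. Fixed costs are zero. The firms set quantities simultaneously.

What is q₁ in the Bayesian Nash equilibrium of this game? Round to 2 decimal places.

Firm 2 with cost c maximizes (37 − (q₁+q₂) − c)·q₂, giving q₂(c) = (37 − c − q₁)/2.
E[c₂] = 0.1·2 + 0.6·7 + 0.3·11 = 7.7
Firm 1's FOC against E[q₂] yields q₁ = (37 − 2·3 + E[c₂])/3 = (37 − 6 + 7.7)/3 = 12.9.

12.90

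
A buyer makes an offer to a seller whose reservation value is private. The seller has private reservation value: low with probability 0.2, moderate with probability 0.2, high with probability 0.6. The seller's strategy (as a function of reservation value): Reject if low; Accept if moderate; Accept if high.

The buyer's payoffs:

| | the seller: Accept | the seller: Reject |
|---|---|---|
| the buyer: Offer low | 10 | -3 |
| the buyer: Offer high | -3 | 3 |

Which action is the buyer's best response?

E[Offer low] = 0.2·(-3) + 0.2·(10) + 0.6·(10) = 7.4
E[Offer high] = 0.2·(3) + 0.2·(-3) + 0.6·(-3) = -1.8
Best response: Offer low (7.4 is the largest).

Offer low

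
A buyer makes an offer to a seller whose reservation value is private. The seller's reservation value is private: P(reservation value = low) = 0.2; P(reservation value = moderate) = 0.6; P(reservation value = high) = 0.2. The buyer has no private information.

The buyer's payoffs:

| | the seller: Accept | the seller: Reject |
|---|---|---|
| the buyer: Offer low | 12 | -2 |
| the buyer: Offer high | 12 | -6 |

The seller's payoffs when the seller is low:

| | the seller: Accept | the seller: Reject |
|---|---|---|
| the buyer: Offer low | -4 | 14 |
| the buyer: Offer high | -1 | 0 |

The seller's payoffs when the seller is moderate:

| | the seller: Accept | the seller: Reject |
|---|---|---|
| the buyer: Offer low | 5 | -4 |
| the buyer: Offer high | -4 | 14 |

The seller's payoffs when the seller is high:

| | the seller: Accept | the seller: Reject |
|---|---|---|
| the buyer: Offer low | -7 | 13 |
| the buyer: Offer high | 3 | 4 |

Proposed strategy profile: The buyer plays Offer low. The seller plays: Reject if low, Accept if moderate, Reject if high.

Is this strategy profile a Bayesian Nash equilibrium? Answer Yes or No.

A profile is a BNE iff every type of every player is best-responding given beliefs about the other side.
The buyer plays Offer low: E[Offer low] = 0.2·(-2) + 0.6·(12) + 0.2·(-2) = 6.4; E[Offer high] = 4.8. Best-responding. ✓
The seller (reservation value low), facing Offer low: Accept gives -4, Reject gives 14. Proposed Reject is best. ✓
The seller (reservation value moderate), facing Offer low: Accept gives 5, Reject gives -4. Proposed Accept is best. ✓
The seller (reservation value high), facing Offer low: Accept gives -7, Reject gives 13. Proposed Reject is best. ✓

Yes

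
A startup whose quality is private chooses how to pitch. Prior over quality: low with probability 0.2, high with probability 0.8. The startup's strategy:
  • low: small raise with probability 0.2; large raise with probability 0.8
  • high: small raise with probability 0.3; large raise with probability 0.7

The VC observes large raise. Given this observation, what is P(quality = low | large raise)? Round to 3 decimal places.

Apply Bayes' rule using the sender's strategy as the likelihood.
P(large raise) = 0.2·0.8 + 0.8·0.7 = 0.72
P(low | large raise) = (0.2·0.8) / 0.72 = 0.16 / 0.72 = 0.222222

0.222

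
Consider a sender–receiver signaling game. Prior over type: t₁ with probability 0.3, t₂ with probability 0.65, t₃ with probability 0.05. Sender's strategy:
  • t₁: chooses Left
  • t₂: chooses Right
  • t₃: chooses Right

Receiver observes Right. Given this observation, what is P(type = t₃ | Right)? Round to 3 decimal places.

Apply Bayes' rule using the sender's strategy as the likelihood.
P(Right) = 0.3·0 + 0.65·1 + 0.05·1 = 0.7
P(t₃ | Right) = (0.05·1) / 0.7 = 0.05 / 0.7 = 0.0714286

0.071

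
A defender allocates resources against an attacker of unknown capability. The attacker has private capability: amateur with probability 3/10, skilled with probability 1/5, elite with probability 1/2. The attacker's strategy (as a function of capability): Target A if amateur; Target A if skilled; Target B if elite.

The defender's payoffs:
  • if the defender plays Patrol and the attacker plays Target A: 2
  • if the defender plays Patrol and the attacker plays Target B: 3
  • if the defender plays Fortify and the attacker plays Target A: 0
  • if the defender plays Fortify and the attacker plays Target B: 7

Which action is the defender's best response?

Fortify

Compute the defender's expected payoff for each action, taking the expectation over the attacker's type.
E[Patrol] = 3/10·(2) + 1/5·(2) + 1/2·(3) = 5/2
E[Fortify] = 3/10·(0) + 1/5·(0) + 1/2·(7) = 7/2
Best response: Fortify (7/2 is the largest).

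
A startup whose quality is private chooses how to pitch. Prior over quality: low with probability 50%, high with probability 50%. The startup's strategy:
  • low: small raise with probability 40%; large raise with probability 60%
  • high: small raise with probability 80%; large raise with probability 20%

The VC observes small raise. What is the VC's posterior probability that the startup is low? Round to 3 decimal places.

Apply Bayes' rule using the sender's strategy as the likelihood.
P(small raise) = 0.5·0.4 + 0.5·0.8 = 0.6
P(low | small raise) = (0.5·0.4) / 0.6 = 0.2 / 0.6 = 0.333333

0.333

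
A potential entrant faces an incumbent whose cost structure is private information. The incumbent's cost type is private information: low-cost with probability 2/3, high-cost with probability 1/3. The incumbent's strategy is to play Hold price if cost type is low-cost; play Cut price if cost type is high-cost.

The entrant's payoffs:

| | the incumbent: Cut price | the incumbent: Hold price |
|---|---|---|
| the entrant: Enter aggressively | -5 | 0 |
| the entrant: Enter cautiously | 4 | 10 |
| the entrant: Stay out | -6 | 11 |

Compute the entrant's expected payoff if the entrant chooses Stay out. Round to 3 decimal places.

Take the expectation over the incumbent's cost type, weighting each type's action by its prior probability.
E[Stay out] = 2/3·11 + 1/3·(-6) = 22/3 + (-2) = 16/3

5.333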